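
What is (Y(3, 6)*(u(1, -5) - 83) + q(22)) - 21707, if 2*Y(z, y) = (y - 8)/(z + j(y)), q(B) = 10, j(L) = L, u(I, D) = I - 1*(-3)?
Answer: -195194/9 ≈ -21688.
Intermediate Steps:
u(I, D) = 3 + I (u(I, D) = I + 3 = 3 + I)
Y(z, y) = (-8 + y)/(2*(y + z)) (Y(z, y) = ((y - 8)/(z + y))/2 = ((-8 + y)/(y + z))/2 = (-8 + y)/(2*(y + z)))
(Y(3, 6)*(u(1, -5) - 83) + q(22)) - 21707 = (((-4 + (½)*6)/(6 + 3))*((3 + 1) - 83) + 10) - 21707 = (((-4 + 3)/9)*(4 - 83) + 10) - 21707 = (((⅑)*(-1))*(-79) + 10) - 21707 = (-⅑*(-79) + 10) - 21707 = (79/9 + 10) - 21707 = 169/9 - 21707 = -195194/9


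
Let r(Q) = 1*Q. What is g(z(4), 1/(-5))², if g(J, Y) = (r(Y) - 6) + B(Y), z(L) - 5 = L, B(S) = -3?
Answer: 2116/25 ≈ 84.640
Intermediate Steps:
r(Q) = Q
z(L) = 5 + L
g(J, Y) = -9 + Y (g(J, Y) = (Y - 6) - 3 = (-6 + Y) - 3 = -9 + Y)
g(z(4), 1/(-5))² = (-9 + 1/(-5))² = (-9 + 1*(-⅕))² = (-9 - ⅕)² = (-46/5)² = 2116/25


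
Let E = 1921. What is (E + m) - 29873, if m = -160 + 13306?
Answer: -14806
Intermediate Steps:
m = 13146
(E + m) - 29873 = (1921 + 13146) - 29873 = 15067 - 29873 = -14806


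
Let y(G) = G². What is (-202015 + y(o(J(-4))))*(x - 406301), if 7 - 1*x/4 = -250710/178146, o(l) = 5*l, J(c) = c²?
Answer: 262178100672705/3299 ≈ 7.9472e+10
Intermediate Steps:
x = 998488/29691 (x = 28 - (-1002840)/178146 = 28 - 4*(-41785/29691) = 28 + 167140/29691 = 998488/29691 ≈ 33.629)
(-202015 + y(o(J(-4))))*(x - 406301) = (-202015 + (5*(-4)²)²)*(998488/29691 - 406301) = (-202015 + (5*16)²)*(-12062484503/29691) = (-202015 + 80²)*(-12062484503/29691) = (-202015 + 6400)*(-12062484503/29691) = -195615*(-12062484503/29691) = 262178100672705/3299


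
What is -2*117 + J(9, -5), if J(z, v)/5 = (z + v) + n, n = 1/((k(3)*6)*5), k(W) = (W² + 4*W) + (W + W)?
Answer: -34667/162 ≈ -213.99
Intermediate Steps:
k(W) = W² + 6*W (k(W) = (W² + 4*W) + 2*W = W² + 6*W)
n = 1/810 (n = 1/(((3*(6 + 3))*6)*5) = 1/(((3*9)*6)*5) = 1/((27*6)*5) = 1/(162*5) = 1/810 ≈ 0.0012346)
J(z, v) = 1/162 + 5*v + 5*z (J(z, v) = 5*((z + v) + 1/810) = 5*((v + z) + 1/810) = 5*(1/810 + v + z) = 1/162 + 5*v + 5*z)
-2*117 + J(9, -5) = -2*117 + (1/162 + 5*(-5) + 5*9) = -234 + (1/162 - 25 + 45) = -234 + 3241/162 = -34667/162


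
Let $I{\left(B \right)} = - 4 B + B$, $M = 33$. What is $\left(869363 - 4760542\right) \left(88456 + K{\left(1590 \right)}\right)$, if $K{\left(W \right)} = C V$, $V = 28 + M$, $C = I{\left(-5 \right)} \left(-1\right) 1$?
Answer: $-340637700839$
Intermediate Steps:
$I{\left(B \right)} = - 3 B$
$C = -15$ ($C = \left(-3\right) \left(-5\right) \left(-1\right) 1 = 15 \left(-1\right) 1 = \left(-15\right) 1 = -15$)
$V = 61$ ($V = 28 + 33 = 61$)
$K{\left(W \right)} = -915$ ($K{\left(W \right)} = \left(-15\right) 61 = -915$)
$\left(869363 - 4760542\right) \left(88456 + K{\left(1590 \right)}\right) = \left(869363 - 4760542\right) \left(88456 - 915\right) = \left(-3891179\right) 87541 = -340637700839$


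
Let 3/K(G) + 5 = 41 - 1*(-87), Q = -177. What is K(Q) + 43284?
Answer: 1774645/41 ≈ 43284.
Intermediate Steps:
K(G) = 1/41 (K(G) = 3/(-5 + (41 - 1*(-87))) = 3/(-5 + (41 + 87)) = 3/(-5 + 128) = 3/123 = 3*(1/123) = 1/41)
K(Q) + 43284 = 1/41 + 43284 = 1774645/41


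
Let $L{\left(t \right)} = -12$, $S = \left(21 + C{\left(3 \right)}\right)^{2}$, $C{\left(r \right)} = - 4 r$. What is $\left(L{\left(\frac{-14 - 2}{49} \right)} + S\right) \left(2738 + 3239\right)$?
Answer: $412413$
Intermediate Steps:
$S = 81$ ($S = \left(21 - 12\right)^{2} = 9^{2} = 81$)
$\left(L{\left(\frac{-14 - 2}{49} \right)} + S\right) \left(2738 + 3239\right) = \left(-12 + 81\right) \left(2738 + 3239\right) = 69 \cdot 5977 = 412413$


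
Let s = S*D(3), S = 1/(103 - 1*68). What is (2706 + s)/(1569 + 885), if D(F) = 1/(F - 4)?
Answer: 94709/85890 ≈ 1.1027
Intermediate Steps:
S = 1/35 (S = 1/(103 - 68) = 1/35 ≈ 0.028571)
D(F) = 1/(-4 + F)
s = -1/35 (s = 1/(35*(-4 + 3)) = (1/35)/(-1) = (1/35)*(-1) = -1/35 ≈ -0.028571)
(2706 + s)/(1569 + 885) = (2706 - 1/35)/(1569 + 885) = (94709/35)/2454 = (94709/35)*(1/2454) = 94709/85890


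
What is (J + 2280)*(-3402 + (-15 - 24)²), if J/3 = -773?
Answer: 73359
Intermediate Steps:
J = -2319 (J = 3*(-773) = -2319)
(J + 2280)*(-3402 + (-15 - 24)²) = (-2319 + 2280)*(-3402 + (-15 - 24)²) = -39*(-3402 + (-39)²) = -39*(-3402 + 1521) = -39*(-1881) = 73359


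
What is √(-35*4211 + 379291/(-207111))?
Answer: I*√6322153166558886/207111 ≈ 383.91*I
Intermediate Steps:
√(-35*4211 + 379291/(-207111)) = √(-147385 + 379291*(-1/207111)) = √(-147385 - 379291/207111) = √(-30525434026/207111) = I*√6322153166558886/207111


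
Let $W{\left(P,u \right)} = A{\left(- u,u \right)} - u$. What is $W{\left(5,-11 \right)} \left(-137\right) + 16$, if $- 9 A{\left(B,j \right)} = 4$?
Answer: $- \frac{12871}{9} \approx -1430.1$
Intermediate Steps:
$A{\left(B,j \right)} = - \frac{4}{9}$ ($A{\left(B,j \right)} = \left(- \frac{1}{9}\right) 4 = - \frac{4}{9}$)
$W{\left(P,u \right)} = - \frac{4}{9} - u$
$W{\left(5,-11 \right)} \left(-137\right) + 16 = \left(- \frac{4}{9} - -11\right) \left(-137\right) + 16 = \left(- \frac{4}{9} + 11\right) \left(-137\right) + 16 = \frac{95}{9} \left(-137\right) + 16 = - \frac{13015}{9} + 16 = - \frac{12871}{9}$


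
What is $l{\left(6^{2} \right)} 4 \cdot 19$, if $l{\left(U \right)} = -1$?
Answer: $-76$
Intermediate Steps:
$l{\left(6^{2} \right)} 4 \cdot 19 = \left(-1\right) 4 \cdot 19 = \left(-4\right) 19 = -76$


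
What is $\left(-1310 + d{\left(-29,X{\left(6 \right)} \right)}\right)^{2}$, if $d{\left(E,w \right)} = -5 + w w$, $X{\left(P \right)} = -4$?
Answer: $1687401$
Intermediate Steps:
$d{\left(E,w \right)} = -5 + w^{2}$
$\left(-1310 + d{\left(-29,X{\left(6 \right)} \right)}\right)^{2} = \left(-1310 - \left(5 - \left(-4\right)^{2}\right)\right)^{2} = \left(-1310 + \left(-5 + 16\right)\right)^{2} = \left(-1310 + 11\right)^{2} = \left(-1299\right)^{2} = 1687401$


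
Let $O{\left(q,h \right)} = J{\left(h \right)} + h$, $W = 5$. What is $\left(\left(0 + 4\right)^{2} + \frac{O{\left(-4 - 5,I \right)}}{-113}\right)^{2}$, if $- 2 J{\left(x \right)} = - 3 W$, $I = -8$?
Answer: $\frac{13082689}{51076} \approx 256.14$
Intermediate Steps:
$J{\left(x \right)} = \frac{15}{2}$ ($J{\left(x \right)} = - \frac{\left(-3\right) 5}{2} = \left(- \frac{1}{2}\right) \left(-15\right) = \frac{15}{2}$)
$O{\left(q,h \right)} = \frac{15}{2} + h$
$\left(\left(0 + 4\right)^{2} + \frac{O{\left(-4 - 5,I \right)}}{-113}\right)^{2} = \left(\left(0 + 4\right)^{2} + \frac{\frac{15}{2} - 8}{-113}\right)^{2} = \left(4^{2} - - \frac{1}{226}\right)^{2} = \left(16 + \frac{1}{226}\right)^{2} = \left(\frac{3617}{226}\right)^{2} = \frac{13082689}{51076}$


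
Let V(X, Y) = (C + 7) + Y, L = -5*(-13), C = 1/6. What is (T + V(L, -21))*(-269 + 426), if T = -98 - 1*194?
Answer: -288095/6 ≈ -48016.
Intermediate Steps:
T = -292 (T = -98 - 194 = -292)
C = 1/6 ≈ 0.16667
L = 65
V(X, Y) = 43/6 + Y (V(X, Y) = (1/6 + 7) + Y = 43/6 + Y)
(T + V(L, -21))*(-269 + 426) = (-292 + (43/6 - 21))*(-269 + 426) = (-292 - 83/6)*157 = -1835/6*157 = -288095/6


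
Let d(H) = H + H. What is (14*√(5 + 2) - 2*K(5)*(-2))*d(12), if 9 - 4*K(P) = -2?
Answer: 264 + 336*√7 ≈ 1153.0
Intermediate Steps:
K(P) = 11/4 (K(P) = 9/4 - ¼*(-2) = 9/4 + ½ = 11/4)
d(H) = 2*H
(14*√(5 + 2) - 2*K(5)*(-2))*d(12) = (14*√(5 + 2) - 2*11/4*(-2))*(2*12) = (14*√7 - 11/2*(-2))*24 = (14*√7 + 11)*24 = (11 + 14*√7)*24 = 264 + 336*√7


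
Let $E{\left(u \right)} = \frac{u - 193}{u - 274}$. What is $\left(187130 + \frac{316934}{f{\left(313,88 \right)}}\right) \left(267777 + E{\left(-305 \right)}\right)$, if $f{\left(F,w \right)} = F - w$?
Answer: $\frac{2192374597794368}{43425} \approx 5.0486 \cdot 10^{10}$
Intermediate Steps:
$E{\left(u \right)} = \frac{-193 + u}{-274 + u}$
$\left(187130 + \frac{316934}{f{\left(313,88 \right)}}\right) \left(267777 + E{\left(-305 \right)}\right) = \left(187130 + \frac{316934}{313 - 88}\right) \left(267777 + \frac{-193 - 305}{-274 - 305}\right) = \left(187130 + \frac{316934}{313 - 88}\right) \left(267777 + \frac{1}{-579} \left(-498\right)\right) = \left(187130 + \frac{316934}{225}\right) \left(267777 - - \frac{166}{193}\right) = \left(187130 + 316934 \cdot \frac{1}{225}\right) \left(267777 + \frac{166}{193}\right) = \left(187130 + \frac{316934}{225}\right) \frac{51681127}{193} = \frac{42421184}{225} \cdot \frac{51681127}{193} = \frac{2192374597794368}{43425}$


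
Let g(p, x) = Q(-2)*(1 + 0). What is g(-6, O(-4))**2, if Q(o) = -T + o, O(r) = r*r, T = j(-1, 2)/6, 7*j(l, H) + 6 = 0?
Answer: 169/49 ≈ 3.4490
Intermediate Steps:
j(l, H) = -6/7 (j(l, H) = -6/7 + (1/7)*0 = -6/7 + 0 = -6/7)
T = -1/7 (T = -6/7/6 = -6/7*1/6 = -1/7 ≈ -0.14286)
O(r) = r**2
Q(o) = 1/7 + o (Q(o) = -1*(-1/7) + o = 1/7 + o)
g(p, x) = -13/7 (g(p, x) = (1/7 - 2)*(1 + 0) = -13/7*1 = -13/7)
g(-6, O(-4))**2 = (-13/7)**2 = 169/49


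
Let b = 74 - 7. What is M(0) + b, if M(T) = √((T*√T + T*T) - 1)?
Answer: 67 + I ≈ 67.0 + 1.0*I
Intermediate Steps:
M(T) = √(-1 + T² + T^(3/2)) (M(T) = √((T^(3/2) + T²) - 1) = √((T² + T^(3/2)) - 1) = √(-1 + T² + T^(3/2)))
b = 67
M(0) + b = √(-1 + 0² + 0^(3/2)) + 67 = √(-1 + 0 + 0) + 67 = √(-1) + 67 = I + 67 = 67 + I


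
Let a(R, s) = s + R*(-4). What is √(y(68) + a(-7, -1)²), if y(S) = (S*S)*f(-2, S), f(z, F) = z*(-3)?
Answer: √28473 ≈ 168.74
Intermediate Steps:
f(z, F) = -3*z
a(R, s) = s - 4*R
y(S) = 6*S² (y(S) = (S*S)*(-3*(-2)) = S²*6 = 6*S²)
√(y(68) + a(-7, -1)²) = √(6*68² + (-1 - 4*(-7))²) = √(6*4624 + (-1 + 28)²) = √(27744 + 27²) = √(27744 + 729) = √28473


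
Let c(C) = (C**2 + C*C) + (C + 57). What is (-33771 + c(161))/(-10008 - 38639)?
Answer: -18289/48647 ≈ -0.37595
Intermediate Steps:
c(C) = 57 + C + 2*C**2 (c(C) = (C**2 + C**2) + (57 + C) = 2*C**2 + (57 + C) = 57 + C + 2*C**2)
(-33771 + c(161))/(-10008 - 38639) = (-33771 + (57 + 161 + 2*161**2))/(-10008 - 38639) = (-33771 + (57 + 161 + 2*25921))/(-48647) = (-33771 + (57 + 161 + 51842))*(-1/48647) = (-33771 + 52060)*(-1/48647) = 18289*(-1/48647) = -18289/48647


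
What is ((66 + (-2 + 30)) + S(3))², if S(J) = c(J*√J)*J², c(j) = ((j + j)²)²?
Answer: 11039704900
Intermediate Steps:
c(j) = 16*j⁴ (c(j) = ((2*j)²)² = (4*j²)² = 16*j⁴)
S(J) = 16*J⁸ (S(J) = (16*(J*√J)⁴)*J² = (16*(J^(3/2))⁴)*J² = (16*J⁶)*J² = 16*J⁸)
((66 + (-2 + 30)) + S(3))² = ((66 + (-2 + 30)) + 16*3⁸)² = ((66 + 28) + 16*6561)² = (94 + 104976)² = 105070² = 11039704900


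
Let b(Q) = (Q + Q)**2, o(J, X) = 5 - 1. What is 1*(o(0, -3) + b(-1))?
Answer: 8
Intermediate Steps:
o(J, X) = 4
b(Q) = 4*Q**2 (b(Q) = (2*Q)**2 = 4*Q**2)
1*(o(0, -3) + b(-1)) = 1*(4 + 4*(-1)**2) = 1*(4 + 4*1) = 1*(4 + 4) = 1*8 = 8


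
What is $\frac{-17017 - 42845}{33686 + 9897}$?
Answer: $- \frac{59862}{43583} \approx -1.3735$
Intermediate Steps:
$\frac{-17017 - 42845}{33686 + 9897} = - \frac{59862}{43583}$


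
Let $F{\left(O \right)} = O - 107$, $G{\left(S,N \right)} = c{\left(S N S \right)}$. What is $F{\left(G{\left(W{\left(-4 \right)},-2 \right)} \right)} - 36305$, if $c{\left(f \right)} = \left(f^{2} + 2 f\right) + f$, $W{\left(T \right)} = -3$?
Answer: $-36142$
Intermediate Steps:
$c{\left(f \right)} = f^{2} + 3 f$
$G{\left(S,N \right)} = N S^{2} \left(3 + N S^{2}\right)$ ($G{\left(S,N \right)} = S N S \left(3 + S N S\right) = N S^{2} \left(3 + N S^{2}\right)$)
$F{\left(O \right)} = -107 + O$
$F{\left(G{\left(W{\left(-4 \right)},-2 \right)} \right)} - 36305 = \left(-107 - 2 \left(-3\right)^{2} \left(3 - 2 \left(-3\right)^{2}\right)\right) - 36305 = \left(-107 - 18 \left(3 - 18\right)\right) - 36305 = \left(-107 - 18 \left(-15\right)\right) - 36305 = \left(-107 + 270\right) - 36305 = 163 - 36305 = -36142$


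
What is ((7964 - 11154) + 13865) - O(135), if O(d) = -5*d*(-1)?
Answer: 10000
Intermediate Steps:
O(d) = 5*d
((7964 - 11154) + 13865) - O(135) = ((7964 - 11154) + 13865) - 5*135 = (-3190 + 13865) - 1*675 = 10675 - 675 = 10000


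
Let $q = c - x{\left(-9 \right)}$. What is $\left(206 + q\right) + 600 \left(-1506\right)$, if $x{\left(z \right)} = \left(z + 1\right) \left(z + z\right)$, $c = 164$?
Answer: $-903374$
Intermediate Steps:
$x{\left(z \right)} = 2 z \left(1 + z\right)$ ($x{\left(z \right)} = \left(1 + z\right) 2 z = 2 z \left(1 + z\right)$)
$q = 20$ ($q = 164 - 2 \left(-9\right) \left(1 - 9\right) = 164 - 2 \left(-9\right) \left(-8\right) = 164 - 144 = 20$)
$\left(206 + q\right) + 600 \left(-1506\right) = \left(206 + 20\right) + 600 \left(-1506\right) = 226 - 903600 = -903374$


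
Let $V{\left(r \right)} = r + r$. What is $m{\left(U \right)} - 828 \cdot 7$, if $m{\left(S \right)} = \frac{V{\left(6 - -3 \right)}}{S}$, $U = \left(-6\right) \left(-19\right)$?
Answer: $- \frac{110121}{19} \approx -5795.8$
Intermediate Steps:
$U = 114$
$V{\left(r \right)} = 2 r$
$m{\left(S \right)} = \frac{18}{S}$ ($m{\left(S \right)} = \frac{2 \left(6 - -3\right)}{S} = \frac{2 \left(6 + 3\right)}{S} = \frac{2 \cdot 9}{S} = \frac{18}{S}$)
$m{\left(U \right)} - 828 \cdot 7 = \frac{18}{114} - 828 \cdot 7 = 18 \cdot \frac{1}{114} - 5796 = \frac{3}{19} - 5796 = - \frac{110121}{19}$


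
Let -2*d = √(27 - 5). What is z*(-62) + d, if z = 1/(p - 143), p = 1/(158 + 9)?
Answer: 5177/11940 - √22/2 ≈ -1.9116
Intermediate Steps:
p = 1/167 ≈ 0.0059880
d = -√22/2 (d = -√(27 - 5)/2 = -√22/2 ≈ -2.3452)
z = -167/23880 (z = 1/(1/167 - 143) = 1/(-23880/167) = -167/23880 ≈ -0.0069933)
z*(-62) + d = -167/23880*(-62) - √22/2 = 5177/11940 - √22/2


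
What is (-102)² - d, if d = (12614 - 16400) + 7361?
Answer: 6829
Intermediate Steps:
d = 3575 (d = -3786 + 7361 = 3575)
(-102)² - d = (-102)² - 1*3575 = 10404 - 3575 = 6829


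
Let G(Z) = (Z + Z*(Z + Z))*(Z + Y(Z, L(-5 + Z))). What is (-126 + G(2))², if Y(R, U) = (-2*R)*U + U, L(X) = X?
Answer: 256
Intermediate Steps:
Y(R, U) = U - 2*R*U (Y(R, U) = -2*R*U + U = U - 2*R*U)
G(Z) = (Z + 2*Z²)*(Z + (1 - 2*Z)*(-5 + Z)) (G(Z) = (Z + Z*(Z + Z))*(Z + (-5 + Z)*(1 - 2*Z)) = (Z + Z*(2*Z))*(Z + (1 - 2*Z)*(-5 + Z)) = (Z + 2*Z²)*(Z + (1 - 2*Z)*(-5 + Z)))
(-126 + G(2))² = (-126 + 2*(-5 - 4*2³ + 2*2 + 22*2²))² = (-126 + 2*(-5 - 4*8 + 4 + 22*4))² = (-126 + 2*(-5 - 32 + 4 + 88))² = (-126 + 2*55)² = (-126 + 110)² = (-16)² = 256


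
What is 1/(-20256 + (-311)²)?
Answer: 1/76465 ≈ 1.3078e-5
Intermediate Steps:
1/(-20256 + (-311)²) = 1/(-20256 + 96721) = 1/76465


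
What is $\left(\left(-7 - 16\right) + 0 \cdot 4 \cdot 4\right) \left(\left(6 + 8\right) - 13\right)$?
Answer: $-23$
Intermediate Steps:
$\left(\left(-7 - 16\right) + 0 \cdot 4 \cdot 4\right) \left(\left(6 + 8\right) - 13\right) = \left(\left(-7 - 16\right) + 0 \cdot 4\right) \left(14 - 13\right) = \left(-23 + 0\right) 1 = \left(-23\right) 1 = -23$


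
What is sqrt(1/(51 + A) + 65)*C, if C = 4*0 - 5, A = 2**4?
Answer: -330*sqrt(67)/67 ≈ -40.316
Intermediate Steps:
A = 16
C = -5 (C = 0 - 5 = -5)
sqrt(1/(51 + A) + 65)*C = sqrt(1/(51 + 16) + 65)*(-5) = sqrt(1/67 + 65)*(-5) = sqrt(4356/67)*(-5) = (66*sqrt(67)/67)*(-5) = -330*sqrt(67)/67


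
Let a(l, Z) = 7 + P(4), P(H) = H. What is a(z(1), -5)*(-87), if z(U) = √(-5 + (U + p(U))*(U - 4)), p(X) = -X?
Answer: -957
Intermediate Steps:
z(U) = I*√5 (z(U) = √(-5 + (U - U)*(U - 4)) = √(-5 + 0*(-4 + U)) = √(-5 + 0) = √(-5) = I*√5)
a(l, Z) = 11 (a(l, Z) = 7 + 4 = 11)
a(z(1), -5)*(-87) = 11*(-87) = -957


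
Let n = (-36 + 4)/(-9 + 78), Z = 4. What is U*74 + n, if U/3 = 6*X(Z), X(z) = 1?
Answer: 91876/69 ≈ 1331.5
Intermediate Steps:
U = 18 (U = 3*(6*1) = 3*6 = 18)
n = -32/69 ≈ -0.46377
U*74 + n = 18*74 - 32/69 = 1332 - 32/69 = 91876/69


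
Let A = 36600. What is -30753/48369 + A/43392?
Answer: 6053767/29150384 ≈ 0.20767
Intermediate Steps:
-30753/48369 + A/43392 = -30753/48369 + 36600/43392 = -30753*1/48369 + 36600*(1/43392) = -10251/16123 + 1525/1808 = 6053767/29150384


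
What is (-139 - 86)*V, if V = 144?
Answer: -32400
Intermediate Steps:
(-139 - 86)*V = (-139 - 86)*144 = -225*144 = -32400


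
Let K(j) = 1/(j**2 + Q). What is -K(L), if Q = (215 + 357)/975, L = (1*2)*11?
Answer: -75/36344 ≈ -0.0020636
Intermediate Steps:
L = 22 (L = 2*11 = 22)
Q = 44/75 (Q = 572*(1/975) = 44/75 ≈ 0.58667)
K(j) = 1/(44/75 + j**2) (K(j) = 1/(j**2 + 44/75) = 1/(44/75 + j**2))
-K(L) = -75/(44 + 75*22**2) = -75/(44 + 75*484) = -75/(44 + 36300) = -75/36344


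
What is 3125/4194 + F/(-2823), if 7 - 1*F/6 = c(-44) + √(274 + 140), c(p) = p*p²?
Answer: -711641483/3946554 + 6*√46/941 ≈ -180.28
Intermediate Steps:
c(p) = p³
F = 511146 - 18*√46 (F = 42 - 6*((-44)³ + √(274 + 140)) = 42 - 6*(-85184 + √414) = 42 - 6*(-85184 + 3*√46) = 42 + (511104 - 18*√46) = 511146 - 18*√46 ≈ 5.1102e+5)
3125/4194 + F/(-2823) = 3125/4194 + (511146 - 18*√46)/(-2823) = 3125*(1/4194) + (511146 - 18*√46)*(-1/2823) = 3125/4194 + (-170382/941 + 6*√46/941) = -711641483/3946554 + 6*√46/941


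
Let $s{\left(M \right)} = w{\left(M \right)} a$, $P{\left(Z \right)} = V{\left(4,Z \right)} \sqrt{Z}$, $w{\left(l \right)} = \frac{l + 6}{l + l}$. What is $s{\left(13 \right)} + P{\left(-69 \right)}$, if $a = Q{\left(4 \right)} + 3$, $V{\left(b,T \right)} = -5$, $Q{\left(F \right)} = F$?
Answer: $\frac{133}{26} - 5 i \sqrt{69} \approx 5.1154 - 41.533 i$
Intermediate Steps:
$w{\left(l \right)} = \frac{6 + l}{2 l}$
$a = 7$ ($a = 4 + 3 = 7$)
$P{\left(Z \right)} = - 5 \sqrt{Z}$
$s{\left(M \right)} = \frac{7 \left(6 + M\right)}{2 M}$ ($s{\left(M \right)} = \frac{6 + M}{2 M} 7 = \frac{7 \left(6 + M\right)}{2 M}$)
$s{\left(13 \right)} + P{\left(-69 \right)} = \left(\frac{7}{2} + \frac{21}{13}\right) - 5 \sqrt{-69} = \left(\frac{7}{2} + 21 \cdot \frac{1}{13}\right) - 5 i \sqrt{69} = \left(\frac{7}{2} + \frac{21}{13}\right) - 5 i \sqrt{69} = \frac{133}{26} - 5 i \sqrt{69}$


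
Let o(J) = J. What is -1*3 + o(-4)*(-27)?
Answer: 105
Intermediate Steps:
-1*3 + o(-4)*(-27) = -1*3 - 4*(-27) = -3 + 108 = 105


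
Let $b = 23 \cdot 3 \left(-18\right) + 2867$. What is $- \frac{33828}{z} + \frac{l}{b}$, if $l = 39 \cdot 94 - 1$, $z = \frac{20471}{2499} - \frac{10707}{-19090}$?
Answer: $- \frac{485799334859}{125767525} \approx -3862.7$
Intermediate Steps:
$z = \frac{5030701}{574770}$ ($z = 20471 \cdot \frac{1}{2499} - - \frac{129}{230} = \frac{20471}{2499} + \frac{129}{230} = \frac{5030701}{574770} \approx 8.7525$)
$b = 1625$ ($b = 69 \left(-18\right) + 2867 = -1242 + 2867 = 1625$)
$l = 3665$ ($l = 3666 - 1 = 3665$)
$- \frac{33828}{z} + \frac{l}{b} = - \frac{33828}{\frac{5030701}{574770}} + \frac{3665}{1625} = \left(-33828\right) \frac{574770}{5030701} + 3665 \cdot \frac{1}{1625} = - \frac{19443319560}{5030701} + \frac{733}{325} = - \frac{485799334859}{125767525}$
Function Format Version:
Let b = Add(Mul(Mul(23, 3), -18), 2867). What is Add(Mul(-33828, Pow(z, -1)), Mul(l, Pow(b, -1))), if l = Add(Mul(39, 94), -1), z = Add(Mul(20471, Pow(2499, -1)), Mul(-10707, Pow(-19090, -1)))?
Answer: Rational(-485799334859, 125767525) ≈ -3862.7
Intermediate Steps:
z = Rational(5030701, 574770) (z = Add(Mul(20471, Rational(1, 2499)), Mul(-10707, Rational(-1, 19090))) = Add(Rational(20471, 2499), Rational(129, 230)) = Rational(5030701, 574770) ≈ 8.7525)
b = 1625 (b = Add(Mul(69, -18), 2867) = Add(-1242, 2867) = 1625)
l = 3665 (l = Add(3666, -1) = 3665)
Add(Mul(-33828, Pow(z, -1)), Mul(l, Pow(b, -1))) = Add(Mul(-33828, Pow(Rational(5030701, 574770), -1)), Mul(3665, Pow(1625, -1))) = Add(Mul(-33828, Rational(574770, 5030701)), Mul(3665, Rational(1, 1625))) = Add(Rational(-19443319560, 5030701), Rational(733, 325)) = Rational(-485799334859, 125767525)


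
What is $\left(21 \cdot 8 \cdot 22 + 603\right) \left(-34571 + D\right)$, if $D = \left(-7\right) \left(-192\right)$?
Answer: $-142842873$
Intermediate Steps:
$D = 1344$
$\left(21 \cdot 8 \cdot 22 + 603\right) \left(-34571 + D\right) = \left(21 \cdot 8 \cdot 22 + 603\right) \left(-34571 + 1344\right) = \left(168 \cdot 22 + 603\right) \left(-33227\right) = \left(3696 + 603\right) \left(-33227\right) = 4299 \left(-33227\right) = -142842873$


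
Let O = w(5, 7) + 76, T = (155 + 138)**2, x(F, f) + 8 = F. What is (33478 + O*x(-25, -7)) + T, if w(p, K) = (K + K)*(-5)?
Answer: 119129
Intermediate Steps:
w(p, K) = -10*K (w(p, K) = (2*K)*(-5) = -10*K)
x(F, f) = -8 + F
T = 85849 (T = 293**2 = 85849)
O = 6 (O = -10*7 + 76 = -70 + 76 = 6)
(33478 + O*x(-25, -7)) + T = (33478 + 6*(-8 - 25)) + 85849 = (33478 + 6*(-33)) + 85849 = (33478 - 198) + 85849 = 33280 + 85849 = 119129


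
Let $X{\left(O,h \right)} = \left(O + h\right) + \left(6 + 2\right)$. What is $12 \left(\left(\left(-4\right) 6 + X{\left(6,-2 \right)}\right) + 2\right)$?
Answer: $-120$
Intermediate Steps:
$X{\left(O,h \right)} = 8 + O + h$ ($X{\left(O,h \right)} = \left(O + h\right) + 8 = 8 + O + h$)
$12 \left(\left(\left(-4\right) 6 + X{\left(6,-2 \right)}\right) + 2\right) = 12 \left(\left(\left(-4\right) 6 + \left(8 + 6 - 2\right)\right) + 2\right) = 12 \left(\left(-24 + 12\right) + 2\right) = 12 \left(-12 + 2\right) = 12 \left(-10\right) = -120$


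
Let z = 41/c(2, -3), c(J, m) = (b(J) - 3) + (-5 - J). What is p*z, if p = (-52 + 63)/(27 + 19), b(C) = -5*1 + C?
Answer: -451/598 ≈ -0.75418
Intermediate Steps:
b(C) = -5 + C
p = 11/46 ≈ 0.23913
c(J, m) = -13 (c(J, m) = ((-5 + J) - 3) + (-5 - J) = (-8 + J) + (-5 - J) = -13)
z = -41/13 (z = 41/(-13) = 41*(-1/13) = -41/13 ≈ -3.1538)
p*z = (11/46)*(-41/13) = -451/598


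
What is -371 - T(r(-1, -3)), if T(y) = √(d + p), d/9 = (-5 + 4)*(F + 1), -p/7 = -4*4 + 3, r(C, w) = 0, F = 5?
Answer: -371 - √37 ≈ -377.08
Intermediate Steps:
p = 91 (p = -7*(-4*4 + 3) = -7*(-16 + 3) = -7*(-13) = 91)
d = -54 (d = 9*((-5 + 4)*(5 + 1)) = 9*(-1*6) = 9*(-6) = -54)
T(y) = √37 (T(y) = √(-54 + 91) = √37)
-371 - T(r(-1, -3)) = -371 - √37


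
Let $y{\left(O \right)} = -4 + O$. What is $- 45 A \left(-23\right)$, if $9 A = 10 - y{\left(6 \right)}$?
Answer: $920$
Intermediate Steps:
$A = \frac{8}{9}$ ($A = \frac{10 - \left(-4 + 6\right)}{9} = \frac{10 - 2}{9} = \frac{1}{9} \cdot 8 = \frac{8}{9} \approx 0.88889$)
$- 45 A \left(-23\right) = \left(-45\right) \frac{8}{9} \left(-23\right) = \left(-40\right) \left(-23\right) = 920$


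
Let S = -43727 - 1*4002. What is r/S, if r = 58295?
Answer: -58295/47729 ≈ -1.2214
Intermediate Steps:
S = -47729 (S = -43727 - 4002 = -47729)
r/S = 58295/(-47729) = 58295*(-1/47729) = -58295/47729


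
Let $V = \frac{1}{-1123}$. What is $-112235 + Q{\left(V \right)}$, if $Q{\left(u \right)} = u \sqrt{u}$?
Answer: $-112235 - \frac{i \sqrt{1123}}{1261129} \approx -1.1224 \cdot 10^{5} - 2.6572 \cdot 10^{-5} i$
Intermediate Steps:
$V = - \frac{1}{1123} \approx -0.00089047$
$Q{\left(u \right)} = u^{\frac{3}{2}}$
$-112235 + Q{\left(V \right)} = -112235 + \left(- \frac{1}{1123}\right)^{\frac{3}{2}} = -112235 - \frac{i \sqrt{1123}}{1261129}$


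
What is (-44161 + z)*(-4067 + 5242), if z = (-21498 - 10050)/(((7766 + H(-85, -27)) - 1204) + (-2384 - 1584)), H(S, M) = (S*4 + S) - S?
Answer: -58497634675/1127 ≈ -5.1906e+7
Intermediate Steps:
H(S, M) = 4*S (H(S, M) = (4*S + S) - S = 5*S - S = 4*S)
z = -15774/1127 (z = (-21498 - 10050)/(((7766 + 4*(-85)) - 1204) + (-2384 - 1584)) = -31548/(((7766 - 340) - 1204) - 3968) = -31548/((7426 - 1204) - 3968) = -31548/(6222 - 3968) = -31548/2254 = -31548*1/2254 = -15774/1127 ≈ -13.996)
(-44161 + z)*(-4067 + 5242) = (-44161 - 15774/1127)*(-4067 + 5242) = -49785221/1127*1175 = -58497634675/1127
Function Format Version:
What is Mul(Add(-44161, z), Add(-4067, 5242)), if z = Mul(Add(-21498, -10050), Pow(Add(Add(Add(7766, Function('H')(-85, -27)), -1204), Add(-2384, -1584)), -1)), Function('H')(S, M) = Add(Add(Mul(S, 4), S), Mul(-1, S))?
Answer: Rational(-58497634675, 1127) ≈ -5.1906e+7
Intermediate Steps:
Function('H')(S, M) = Mul(4, S) (Function('H')(S, M) = Add(Add(Mul(4, S), S), Mul(-1, S)) = Add(Mul(5, S), Mul(-1, S)) = Mul(4, S))
z = Rational(-15774, 1127) (z = Mul(Add(-21498, -10050), Pow(Add(Add(Add(7766, Mul(4, -85)), -1204), Add(-2384, -1584)), -1)) = Mul(-31548, Pow(Add(Add(Add(7766, -340), -1204), -3968), -1)) = Mul(-31548, Pow(Add(Add(7426, -1204), -3968), -1)) = Mul(-31548, Pow(Add(6222, -3968), -1)) = Mul(-31548, Pow(2254, -1)) = Mul(-31548, Rational(1, 2254)) = Rational(-15774, 1127) ≈ -13.996)
Mul(Add(-44161, z), Add(-4067, 5242)) = Mul(Add(-44161, Rational(-15774, 1127)), Add(-4067, 5242)) = Mul(Rational(-49785221, 1127), 1175) = Rational(-58497634675, 1127)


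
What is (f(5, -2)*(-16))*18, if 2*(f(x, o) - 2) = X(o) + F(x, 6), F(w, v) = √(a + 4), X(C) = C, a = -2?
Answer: -288 - 144*√2 ≈ -491.65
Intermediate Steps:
F(w, v) = √2 (F(w, v) = √(-2 + 4) = √2)
f(x, o) = 2 + o/2 + √2/2 (f(x, o) = 2 + (o + √2)/2 = 2 + (o/2 + √2/2) = 2 + o/2 + √2/2)
(f(5, -2)*(-16))*18 = ((2 + (½)*(-2) + √2/2)*(-16))*18 = ((2 - 1 + √2/2)*(-16))*18 = ((1 + √2/2)*(-16))*18 = (-16 - 8*√2)*18 = -288 - 144*√2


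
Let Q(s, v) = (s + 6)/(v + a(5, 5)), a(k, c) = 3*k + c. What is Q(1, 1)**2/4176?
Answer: 1/37584 ≈ 2.6607e-5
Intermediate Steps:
a(k, c) = c + 3*k
Q(s, v) = (6 + s)/(20 + v) (Q(s, v) = (s + 6)/(v + (5 + 3*5)) = (6 + s)/(v + (5 + 15)) = (6 + s)/(v + 20) = (6 + s)/(20 + v))
Q(1, 1)**2/4176 = ((6 + 1)/(20 + 1))**2/4176 = (7/21)**2*(1/4176) = ((1/21)*7)**2*(1/4176) = (1/3)**2*(1/4176) = (1/9)*(1/4176) = 1/37584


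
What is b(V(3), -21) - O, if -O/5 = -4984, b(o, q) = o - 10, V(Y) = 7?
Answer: -24923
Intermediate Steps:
b(o, q) = -10 + o
O = 24920 (O = -5*(-4984) = 24920)
b(V(3), -21) - O = (-10 + 7) - 1*24920 = -3 - 24920 = -24923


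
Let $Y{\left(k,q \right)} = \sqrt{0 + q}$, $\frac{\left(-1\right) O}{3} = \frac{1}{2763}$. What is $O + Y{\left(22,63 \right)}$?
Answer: $- \frac{1}{921} + 3 \sqrt{7} \approx 7.9362$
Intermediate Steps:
$O = - \frac{1}{921}$ ($O = - \frac{3}{2763} = \left(-3\right) \frac{1}{2763} = - \frac{1}{921} \approx -0.0010858$)
$Y{\left(k,q \right)} = \sqrt{q}$
$O + Y{\left(22,63 \right)} = - \frac{1}{921} + \sqrt{63} = - \frac{1}{921} + 3 \sqrt{7}$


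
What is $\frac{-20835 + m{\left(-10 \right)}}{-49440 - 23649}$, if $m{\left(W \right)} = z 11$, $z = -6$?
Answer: $\frac{6967}{24363} \approx 0.28597$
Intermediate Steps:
$m{\left(W \right)} = -66$ ($m{\left(W \right)} = \left(-6\right) 11 = -66$)
$\frac{-20835 + m{\left(-10 \right)}}{-49440 - 23649} = \frac{-20835 - 66}{-49440 - 23649} = - \frac{20901}{-73089} = \left(-20901\right) \left(- \frac{1}{73089}\right) = \frac{6967}{24363}$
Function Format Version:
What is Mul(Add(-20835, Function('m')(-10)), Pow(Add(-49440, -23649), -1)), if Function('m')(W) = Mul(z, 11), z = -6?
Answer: Rational(6967, 24363) ≈ 0.28597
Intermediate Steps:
Function('m')(W) = -66 (Function('m')(W) = Mul(-6, 11) = -66)
Mul(Add(-20835, Function('m')(-10)), Pow(Add(-49440, -23649), -1)) = Mul(Add(-20835, -66), Pow(Add(-49440, -23649), -1)) = Mul(-20901, Pow(-73089, -1)) = Mul(-20901, Rational(-1, 73089)) = Rational(6967, 24363)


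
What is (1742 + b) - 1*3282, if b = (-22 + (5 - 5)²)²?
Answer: -1056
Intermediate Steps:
b = 484 (b = (-22 + 0²)² = (-22 + 0)² = (-22)² = 484)
(1742 + b) - 1*3282 = (1742 + 484) - 1*3282 = 2226 - 3282 = -1056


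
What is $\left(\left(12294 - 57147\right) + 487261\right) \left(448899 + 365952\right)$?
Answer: $360496601208$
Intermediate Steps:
$\left(\left(12294 - 57147\right) + 487261\right) \left(448899 + 365952\right) = \left(\left(12294 - 57147\right) + 487261\right) 814851 = \left(-44853 + 487261\right) 814851 = 442408 \cdot 814851 = 360496601208$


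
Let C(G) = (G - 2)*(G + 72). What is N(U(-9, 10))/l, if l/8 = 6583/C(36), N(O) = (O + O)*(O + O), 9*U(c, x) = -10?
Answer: 6800/19749 ≈ 0.34432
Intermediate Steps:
U(c, x) = -10/9 (U(c, x) = (1/9)*(-10) = -10/9)
C(G) = (-2 + G)*(72 + G)
N(O) = 4*O**2 (N(O) = (2*O)*(2*O) = 4*O**2)
l = 6583/459 (l = 8*(6583/(-144 + 36**2 + 70*36)) = 8*(6583/(-144 + 1296 + 2520)) = 8*(6583/3672) = 6583/459 ≈ 14.342)
N(U(-9, 10))/l = (4*(-10/9)**2)/(6583/459) = (4*(100/81))*(459/6583) = (400/81)*(459/6583) = 6800/19749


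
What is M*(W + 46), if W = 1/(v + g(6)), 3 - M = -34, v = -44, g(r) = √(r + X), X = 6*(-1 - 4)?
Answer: 833573/490 - 37*I*√6/980 ≈ 1701.2 - 0.092481*I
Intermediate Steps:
X = -30 (X = 6*(-5) = -30)
g(r) = √(-30 + r) (g(r) = √(r - 30) = √(-30 + r))
M = 37 (M = 3 - 1*(-34) = 3 + 34 = 37)
W = 1/(-44 + 2*I*√6) (W = 1/(-44 + √(-30 + 6)) = 1/(-44 + √(-24)) = 1/(-44 + 2*I*√6) ≈ -0.022449 - 0.0024995*I)
M*(W + 46) = 37*((-11/490 - I*√6/980) + 46) = 37*(22529/490 - I*√6/980) = 833573/490 - 37*I*√6/980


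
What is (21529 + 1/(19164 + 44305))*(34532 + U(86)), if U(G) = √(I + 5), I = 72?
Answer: 47185357090264/63469 + 1366424102*√77/63469 ≈ 7.4363e+8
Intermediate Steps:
U(G) = √77 (U(G) = √(72 + 5) = √77)
(21529 + 1/(19164 + 44305))*(34532 + U(86)) = (21529 + 1/(19164 + 44305))*(34532 + √77) = (21529 + 1/63469)*(34532 + √77) = 1366424102*(34532 + √77)/63469 = 47185357090264/63469 + 1366424102*√77/63469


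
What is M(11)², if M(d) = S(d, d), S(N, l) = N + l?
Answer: 484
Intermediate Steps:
M(d) = 2*d (M(d) = d + d = 2*d)
M(11)² = (2*11)² = 22² = 484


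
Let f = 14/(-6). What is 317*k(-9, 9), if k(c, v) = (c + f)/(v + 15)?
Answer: -5389/36 ≈ -149.69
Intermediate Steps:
f = -7/3 (f = 14*(-⅙) = -7/3 ≈ -2.3333)
k(c, v) = (-7/3 + c)/(15 + v) (k(c, v) = (c - 7/3)/(v + 15) = (-7/3 + c)/(15 + v))
317*k(-9, 9) = 317*((-7/3 - 9)/(15 + 9)) = 317*(-34/3/24) = 317*((1/24)*(-34/3)) = 317*(-17/36) = -5389/36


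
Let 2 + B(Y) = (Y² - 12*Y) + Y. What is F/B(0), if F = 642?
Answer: -321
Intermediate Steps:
B(Y) = -2 + Y² - 11*Y (B(Y) = -2 + ((Y² - 12*Y) + Y) = -2 + (Y² - 11*Y) = -2 + Y² - 11*Y)
F/B(0) = 642/(-2 + 0² - 11*0) = 642/(-2 + 0 + 0) = 642/(-2) = 642*(-½) = -321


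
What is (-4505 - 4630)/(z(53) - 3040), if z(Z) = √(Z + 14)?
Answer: 440800/146691 + 145*√67/146691 ≈ 3.0130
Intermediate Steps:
z(Z) = √(14 + Z)
(-4505 - 4630)/(z(53) - 3040) = (-4505 - 4630)/(√(14 + 53) - 3040) = -9135/(√67 - 3040) = -9135/(-3040 + √67)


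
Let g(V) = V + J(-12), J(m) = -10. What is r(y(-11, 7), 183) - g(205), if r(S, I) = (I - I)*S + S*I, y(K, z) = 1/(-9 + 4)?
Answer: -1158/5 ≈ -231.60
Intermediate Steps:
y(K, z) = -1/5 (y(K, z) = 1/(-5) = -1/5)
r(S, I) = I*S (r(S, I) = 0*S + I*S = 0 + I*S = I*S)
g(V) = -10 + V (g(V) = V - 10 = -10 + V)
r(y(-11, 7), 183) - g(205) = 183*(-1/5) - (-10 + 205) = -183/5 - 1*195 = -183/5 - 195 = -1158/5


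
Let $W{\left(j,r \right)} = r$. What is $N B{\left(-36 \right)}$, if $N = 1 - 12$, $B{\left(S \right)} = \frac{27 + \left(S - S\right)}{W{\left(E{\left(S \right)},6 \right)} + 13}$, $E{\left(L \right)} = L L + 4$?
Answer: $- \frac{297}{19} \approx -15.632$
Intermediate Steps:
$E{\left(L \right)} = 4 + L^{2}$ ($E{\left(L \right)} = L^{2} + 4 = 4 + L^{2}$)
$B{\left(S \right)} = \frac{27}{19}$ ($B{\left(S \right)} = \frac{27 + \left(S - S\right)}{6 + 13} = \frac{27 + 0}{19} = 27 \cdot \frac{1}{19} = \frac{27}{19}$)
$N = -11$ ($N = 1 - 12 = -11$)
$N B{\left(-36 \right)} = \left(-11\right) \frac{27}{19} = - \frac{297}{19}$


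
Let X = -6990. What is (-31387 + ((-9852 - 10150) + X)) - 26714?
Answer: -85093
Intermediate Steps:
(-31387 + ((-9852 - 10150) + X)) - 26714 = (-31387 + ((-9852 - 10150) - 6990)) - 26714 = (-31387 + (-20002 - 6990)) - 26714 = (-31387 - 26992) - 26714 = -58379 - 26714 = -85093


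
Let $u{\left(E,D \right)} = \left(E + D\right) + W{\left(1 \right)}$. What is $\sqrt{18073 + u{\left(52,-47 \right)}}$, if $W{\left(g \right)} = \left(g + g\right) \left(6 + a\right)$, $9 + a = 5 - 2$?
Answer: $\sqrt{18078} \approx 134.45$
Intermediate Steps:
$a = -6$ ($a = -9 + \left(5 - 2\right) = -9 + 3 = -6$)
$W{\left(g \right)} = 0$ ($W{\left(g \right)} = \left(g + g\right) \left(6 - 6\right) = 2 g 0 = 0$)
$u{\left(E,D \right)} = D + E$ ($u{\left(E,D \right)} = \left(E + D\right) + 0 = \left(D + E\right) + 0 = D + E$)
$\sqrt{18073 + u{\left(52,-47 \right)}} = \sqrt{18073 + \left(-47 + 52\right)} = \sqrt{18073 + 5} = \sqrt{18078}$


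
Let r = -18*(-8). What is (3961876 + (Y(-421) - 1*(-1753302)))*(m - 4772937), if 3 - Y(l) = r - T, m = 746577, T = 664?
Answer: -23013469878360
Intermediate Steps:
r = 144
Y(l) = 523 (Y(l) = 3 - (144 - 1*664) = 3 - (144 - 664) = 3 - 1*(-520) = 3 + 520 = 523)
(3961876 + (Y(-421) - 1*(-1753302)))*(m - 4772937) = (3961876 + (523 - 1*(-1753302)))*(746577 - 4772937) = (3961876 + (523 + 1753302))*(-4026360) = (3961876 + 1753825)*(-4026360) = 5715701*(-4026360) = -23013469878360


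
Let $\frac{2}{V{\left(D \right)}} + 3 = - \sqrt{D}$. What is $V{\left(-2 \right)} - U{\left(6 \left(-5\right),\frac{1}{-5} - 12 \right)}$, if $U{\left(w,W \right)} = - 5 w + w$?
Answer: $\frac{2 \left(- 60 \sqrt{2} + 181 i\right)}{\sqrt{2} - 3 i} \approx -120.55 + 0.25713 i$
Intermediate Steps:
$U{\left(w,W \right)} = - 4 w$
$V{\left(D \right)} = \frac{2}{-3 - \sqrt{D}}$
$V{\left(-2 \right)} - U{\left(6 \left(-5\right),\frac{1}{-5} - 12 \right)} = - \frac{2}{3 + \sqrt{-2}} - - 4 \cdot 6 \left(-5\right) = - \frac{2}{3 + i \sqrt{2}} - \left(-4\right) \left(-30\right) = - \frac{2}{3 + i \sqrt{2}} - 120 = -120 - \frac{2}{3 + i \sqrt{2}}$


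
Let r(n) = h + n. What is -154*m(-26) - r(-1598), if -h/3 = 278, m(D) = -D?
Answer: -1572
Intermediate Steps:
h = -834 (h = -3*278 = -834)
r(n) = -834 + n
-154*m(-26) - r(-1598) = -(-154)*(-26) - (-834 - 1598) = -154*26 - 1*(-2432) = -4004 + 2432 = -1572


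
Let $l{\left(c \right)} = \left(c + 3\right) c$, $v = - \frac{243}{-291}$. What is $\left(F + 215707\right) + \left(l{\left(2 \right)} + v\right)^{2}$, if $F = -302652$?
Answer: $- \frac{816960904}{9409} \approx -86828.0$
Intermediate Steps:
$v = \frac{81}{97}$ ($v = \left(-243\right) \left(- \frac{1}{291}\right) = \frac{81}{97} \approx 0.83505$)
$l{\left(c \right)} = c \left(3 + c\right)$ ($l{\left(c \right)} = \left(3 + c\right) c = c \left(3 + c\right)$)
$\left(F + 215707\right) + \left(l{\left(2 \right)} + v\right)^{2} = \left(-302652 + 215707\right) + \left(2 \left(3 + 2\right) + \frac{81}{97}\right)^{2} = -86945 + \left(2 \cdot 5 + \frac{81}{97}\right)^{2} = -86945 + \left(10 + \frac{81}{97}\right)^{2} = -86945 + \left(\frac{1051}{97}\right)^{2} = -86945 + \frac{1104601}{9409} = - \frac{816960904}{9409}$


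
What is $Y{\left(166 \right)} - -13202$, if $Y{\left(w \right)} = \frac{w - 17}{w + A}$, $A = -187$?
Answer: $\frac{277093}{21} \approx 13195.0$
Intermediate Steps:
$Y{\left(w \right)} = \frac{-17 + w}{-187 + w}$ ($Y{\left(w \right)} = \frac{w - 17}{w - 187} = \frac{-17 + w}{-187 + w}$)
$Y{\left(166 \right)} - -13202 = \frac{-17 + 166}{-187 + 166} - -13202 = \frac{1}{-21} \cdot 149 + 13202 = \left(- \frac{1}{21}\right) 149 + 13202 = - \frac{149}{21} + 13202 = \frac{277093}{21}$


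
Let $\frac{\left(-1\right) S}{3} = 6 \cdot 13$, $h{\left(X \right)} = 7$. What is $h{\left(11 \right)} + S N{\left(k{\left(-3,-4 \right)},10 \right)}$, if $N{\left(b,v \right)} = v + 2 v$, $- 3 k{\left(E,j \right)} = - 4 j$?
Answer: $-7013$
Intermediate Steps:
$k{\left(E,j \right)} = \frac{4 j}{3}$ ($k{\left(E,j \right)} = - \frac{\left(-4\right) j}{3} = \frac{4 j}{3}$)
$N{\left(b,v \right)} = 3 v$
$S = -234$ ($S = - 3 \cdot 6 \cdot 13 = \left(-3\right) 78 = -234$)
$h{\left(11 \right)} + S N{\left(k{\left(-3,-4 \right)},10 \right)} = 7 - 234 \cdot 3 \cdot 10 = 7 - 7020 = -7013$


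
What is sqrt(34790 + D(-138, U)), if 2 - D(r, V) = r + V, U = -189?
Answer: sqrt(35119) ≈ 187.40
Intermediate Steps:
D(r, V) = 2 - V - r (D(r, V) = 2 - (r + V) = 2 - (V + r) = 2 + (-V - r) = 2 - V - r)
sqrt(34790 + D(-138, U)) = sqrt(34790 + (2 - 1*(-189) - 1*(-138))) = sqrt(34790 + (2 + 189 + 138)) = sqrt(34790 + 329) = sqrt(35119)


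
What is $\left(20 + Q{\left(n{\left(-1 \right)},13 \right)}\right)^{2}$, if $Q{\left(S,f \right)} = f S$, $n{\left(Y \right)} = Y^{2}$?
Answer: $1089$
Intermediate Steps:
$Q{\left(S,f \right)} = S f$
$\left(20 + Q{\left(n{\left(-1 \right)},13 \right)}\right)^{2} = \left(20 + \left(-1\right)^{2} \cdot 13\right)^{2} = \left(20 + 1 \cdot 13\right)^{2} = \left(20 + 13\right)^{2} = 33^{2} = 1089$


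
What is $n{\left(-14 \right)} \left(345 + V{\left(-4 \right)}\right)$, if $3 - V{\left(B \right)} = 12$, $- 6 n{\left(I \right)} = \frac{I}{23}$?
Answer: $\frac{784}{23} \approx 34.087$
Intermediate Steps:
$n{\left(I \right)} = - \frac{I}{138}$ ($n{\left(I \right)} = - \frac{I \frac{1}{23}}{6} = - \frac{\frac{1}{23} I}{6} = - \frac{I}{138}$)
$V{\left(B \right)} = -9$ ($V{\left(B \right)} = 3 - 12 = -9$)
$n{\left(-14 \right)} \left(345 + V{\left(-4 \right)}\right) = \left(- \frac{1}{138}\right) \left(-14\right) \left(345 - 9\right) = \frac{7}{69} \cdot 336 = \frac{784}{23}$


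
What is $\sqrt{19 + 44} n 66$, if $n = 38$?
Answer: $7524 \sqrt{7} \approx 19907.0$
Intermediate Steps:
$\sqrt{19 + 44} n 66 = \sqrt{19 + 44} \cdot 38 \cdot 66 = \sqrt{63} \cdot 38 \cdot 66 = 3 \sqrt{7} \cdot 38 \cdot 66 = 114 \sqrt{7} \cdot 66 = 7524 \sqrt{7}$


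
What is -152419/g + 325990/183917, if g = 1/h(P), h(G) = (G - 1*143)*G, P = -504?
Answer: -9141043997551634/183917 ≈ -4.9702e+10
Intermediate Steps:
h(G) = G*(-143 + G) (h(G) = (G - 143)*G = (-143 + G)*G = G*(-143 + G))
g = 1/326088 (g = 1/(-504*(-143 - 504)) = 1/(-504*(-647)) = 1/326088 ≈ 3.0667e-6)
-152419/g + 325990/183917 = -152419/1/326088 + 325990/183917 = -152419*326088 + 325990*(1/183917) = -49702006872 + 325990/183917 = -9141043997551634/183917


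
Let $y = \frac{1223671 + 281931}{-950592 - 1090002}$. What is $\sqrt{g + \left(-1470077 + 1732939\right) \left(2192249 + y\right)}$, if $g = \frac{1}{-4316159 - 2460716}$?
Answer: $\frac{\sqrt{44080823037510330415556756143629813}}{276577009275} \approx 7.5912 \cdot 10^{5}$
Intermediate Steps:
$g = - \frac{1}{6776875}$ ($g = \frac{1}{-6776875} = - \frac{1}{6776875} \approx -1.4756 \cdot 10^{-7}$)
$y = - \frac{752801}{1020297}$ ($y = \frac{1505602}{-2040594} = 1505602 \left(- \frac{1}{2040594}\right) = - \frac{752801}{1020297} \approx -0.73783$)
$\sqrt{g + \left(-1470077 + 1732939\right) \left(2192249 + y\right)} = \sqrt{- \frac{1}{6776875} + \left(-1470077 + 1732939\right) \left(2192249 - \frac{752801}{1020297}\right)} = \sqrt{- \frac{1}{6776875} + 262862 \cdot \frac{2236744325152}{1020297}} = \sqrt{- \frac{1}{6776875} + \frac{587955086798105024}{1020297}} = \sqrt{\frac{3984498128844907983499703}{6914425231875}} = \frac{\sqrt{44080823037510330415556756143629813}}{276577009275}$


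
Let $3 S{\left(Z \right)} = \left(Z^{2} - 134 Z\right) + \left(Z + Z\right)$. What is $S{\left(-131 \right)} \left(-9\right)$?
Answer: $-103359$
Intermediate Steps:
$S{\left(Z \right)} = - 44 Z + \frac{Z^{2}}{3}$ ($S{\left(Z \right)} = \frac{\left(Z^{2} - 134 Z\right) + \left(Z + Z\right)}{3} = \frac{\left(Z^{2} - 134 Z\right) + 2 Z}{3} = \frac{Z^{2} - 132 Z}{3} = - 44 Z + \frac{Z^{2}}{3}$)
$S{\left(-131 \right)} \left(-9\right) = \frac{1}{3} \left(-131\right) \left(-132 - 131\right) \left(-9\right) = \frac{1}{3} \left(-131\right) \left(-263\right) \left(-9\right) = \frac{34453}{3} \left(-9\right) = -103359$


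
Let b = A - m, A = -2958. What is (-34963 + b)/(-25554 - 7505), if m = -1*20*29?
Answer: 37341/33059 ≈ 1.1295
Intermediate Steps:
m = -580 (m = -20*29 = -580)
b = -2378 (b = -2958 - 1*(-580) = -2958 + 580 = -2378)
(-34963 + b)/(-25554 - 7505) = (-34963 - 2378)/(-25554 - 7505) = -37341/(-33059) = -37341*(-1/33059) = 37341/33059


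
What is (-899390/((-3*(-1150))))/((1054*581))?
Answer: -89939/211269030 ≈ -0.00042571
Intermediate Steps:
(-899390/((-3*(-1150))))/((1054*581)) = -899390/3450/612374 = -899390*1/3450*(1/612374) = -89939/345*1/612374 = -89939/211269030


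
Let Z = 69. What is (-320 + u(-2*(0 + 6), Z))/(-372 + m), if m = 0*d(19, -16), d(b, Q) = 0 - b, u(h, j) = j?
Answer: 251/372 ≈ 0.67473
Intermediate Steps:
d(b, Q) = -b
m = 0 (m = 0*(-1*19) = 0*(-19) = 0)
(-320 + u(-2*(0 + 6), Z))/(-372 + m) = (-320 + 69)/(-372 + 0) = -251/(-372) = -251*(-1/372) = 251/372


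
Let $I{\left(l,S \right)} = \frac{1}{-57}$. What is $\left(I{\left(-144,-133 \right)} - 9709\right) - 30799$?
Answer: $- \frac{2308957}{57} \approx -40508.0$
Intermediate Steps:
$I{\left(l,S \right)} = - \frac{1}{57}$
$\left(I{\left(-144,-133 \right)} - 9709\right) - 30799 = \left(- \frac{1}{57} - 9709\right) - 30799 = - \frac{553414}{57} - 30799 = - \frac{2308957}{57}$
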